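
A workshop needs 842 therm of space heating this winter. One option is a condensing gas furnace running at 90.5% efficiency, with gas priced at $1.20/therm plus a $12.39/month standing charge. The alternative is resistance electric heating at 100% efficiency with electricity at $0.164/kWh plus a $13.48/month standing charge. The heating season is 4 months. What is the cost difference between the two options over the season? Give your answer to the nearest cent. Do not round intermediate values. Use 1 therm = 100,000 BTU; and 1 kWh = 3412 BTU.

Heat load = 842 therm × 100,000 = 84,200,000 BTU
Gas: input = 84,200,000 / 0.905 = 93,038,674 BTU = 930.4 therm → 930.4 × $1.20 = $1,116.46; + 4 × $12.39 standing = $1,166.02
Electric: 84,200,000 BTU / 3412 = 24,680 kWh → × $0.164 = $4,047.13; + 4 × $13.48 standing = $4,101.05
Difference = |$1,166.02 − $4,101.05| = $2,935.02

$2935.02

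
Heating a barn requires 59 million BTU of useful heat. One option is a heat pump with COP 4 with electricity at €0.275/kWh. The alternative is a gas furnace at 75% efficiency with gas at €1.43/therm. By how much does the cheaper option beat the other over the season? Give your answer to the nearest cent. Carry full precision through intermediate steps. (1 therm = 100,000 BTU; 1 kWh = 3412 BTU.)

€63.89

Heat load = 59 × 10⁶ BTU = 59,000,000 BTU
Gas: input = 59,000,000 / 0.75 = 78,666,667 BTU = 786.7 therm → 786.7 × €1.43 = €1,124.93
Heat pump: 59,000,000 BTU / 3412 = 17,290 kWh heat; / 4 = 4,323 kWh in → × €0.275 = €1,188.82
Difference = |€1,124.93 − €1,188.82| = €63.89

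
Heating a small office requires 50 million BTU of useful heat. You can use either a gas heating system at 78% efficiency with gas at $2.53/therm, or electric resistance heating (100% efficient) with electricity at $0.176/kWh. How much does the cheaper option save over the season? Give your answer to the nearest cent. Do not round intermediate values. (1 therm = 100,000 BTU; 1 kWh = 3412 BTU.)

Heat load = 50 × 10⁶ BTU = 50,000,000 BTU
Gas: input = 50,000,000 / 0.78 = 64,102,564 BTU = 641 therm → 641 × $2.53 = $1,621.79
Electric: 50,000,000 BTU / 3412 = 14,650 kWh → × $0.176 = $2,579.13
Difference = |$1,621.79 − $2,579.13| = $957.34

$957.34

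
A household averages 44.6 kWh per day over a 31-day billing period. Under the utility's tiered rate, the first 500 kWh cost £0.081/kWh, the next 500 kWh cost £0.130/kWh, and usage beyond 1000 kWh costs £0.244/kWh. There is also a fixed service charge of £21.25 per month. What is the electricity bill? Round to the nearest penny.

£220.10

Usage = 44.6 kWh/day × 31 days = 1382.6 kWh
First 500 kWh × £0.081 = £40.50
Next 500 kWh × £0.130 = £65.00
Remaining 382.6 kWh × £0.244 = £93.35
Energy charge = £198.85; + service £21.25 = £220.10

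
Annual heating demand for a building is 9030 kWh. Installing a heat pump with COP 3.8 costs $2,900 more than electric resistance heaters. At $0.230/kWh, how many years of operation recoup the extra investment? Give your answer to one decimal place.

1.9 years

Resistance: 9030 kWh × $0.230 = $2,076.90/yr
Heat pump: 9030 / 3.8 = 2376 kWh in → × $0.230 = $546.55/yr
Annual savings = $1,530.35
Payback = $2,900 / $1,530.35 = 1.89 years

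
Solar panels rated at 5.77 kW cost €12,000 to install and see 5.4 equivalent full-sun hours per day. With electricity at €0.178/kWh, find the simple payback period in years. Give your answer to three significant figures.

Daily generation = 5.77 kW × 5.4 h = 31.16 kWh
Annual generation = 31.16 × 365 = 11373 kWh
Annual savings = 11373 × €0.178 = €2,024.34
Payback = €12,000 / €2,024.34 = 5.93 years

5.93 years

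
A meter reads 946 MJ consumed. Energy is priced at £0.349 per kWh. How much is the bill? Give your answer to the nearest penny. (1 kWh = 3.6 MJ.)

£91.71

946 MJ × (0.27778 kWh/MJ) = 262.8 kWh
Cost = 262.8 kWh × £0.349/kWh = £91.71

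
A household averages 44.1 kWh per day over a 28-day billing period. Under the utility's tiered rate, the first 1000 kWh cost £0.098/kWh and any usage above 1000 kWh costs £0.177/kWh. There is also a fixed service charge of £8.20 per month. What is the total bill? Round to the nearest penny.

Usage = 44.1 kWh/day × 28 days = 1234.8 kWh
First 1000 kWh × £0.098 = £98.00
Remaining 234.8 kWh × £0.177 = £41.56
Energy charge = £139.56; + service £8.20 = £147.76

£147.76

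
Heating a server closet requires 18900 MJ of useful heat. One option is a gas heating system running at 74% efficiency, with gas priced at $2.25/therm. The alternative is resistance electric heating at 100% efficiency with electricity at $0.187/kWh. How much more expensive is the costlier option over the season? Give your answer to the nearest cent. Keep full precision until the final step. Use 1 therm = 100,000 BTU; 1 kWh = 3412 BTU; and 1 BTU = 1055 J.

Heat load = 18900 MJ = 18,900,000,000 J / 1055 = 17,914,692 BTU
Gas: input = 17,914,692 / 0.740 = 24,209,043 BTU = 242.1 therm → 242.1 × $2.25 = $544.70
Electric: 17,914,692 BTU / 3412 = 5,250 kWh → × $0.187 = $981.84
Difference = |$544.70 − $981.84| = $437.14

$437.14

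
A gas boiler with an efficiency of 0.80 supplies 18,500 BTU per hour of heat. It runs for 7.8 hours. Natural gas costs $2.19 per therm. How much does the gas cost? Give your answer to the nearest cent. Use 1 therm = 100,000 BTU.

$3.95

Heat delivered = 18,500 BTU/h × 7.8 h = 144,300 BTU
Gas input = 144,300 / 0.80 = 180,375 BTU
= 180,375 / 100,000 = 1.804 therm
Cost = 1.804 × $2.19/therm = $3.95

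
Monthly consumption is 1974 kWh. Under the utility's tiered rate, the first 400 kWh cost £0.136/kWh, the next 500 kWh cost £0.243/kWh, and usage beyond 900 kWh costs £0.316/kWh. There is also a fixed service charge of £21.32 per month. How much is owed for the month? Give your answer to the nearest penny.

£536.60

First 400 kWh × £0.136 = £54.40
Next 500 kWh × £0.243 = £121.50
Remaining 1074 kWh × £0.316 = £339.38
Energy charge = £515.28; + service £21.32 = £536.60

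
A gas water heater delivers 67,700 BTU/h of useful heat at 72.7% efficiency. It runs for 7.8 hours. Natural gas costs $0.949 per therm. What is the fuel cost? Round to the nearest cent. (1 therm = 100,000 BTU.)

$6.89

Heat delivered = 67,700 BTU/h × 7.8 h = 528,060 BTU
Gas input = 528,060 / 0.727 = 726,355 BTU
= 726,355 / 100,000 = 7.264 therm
Cost = 7.264 × $0.949/therm = $6.89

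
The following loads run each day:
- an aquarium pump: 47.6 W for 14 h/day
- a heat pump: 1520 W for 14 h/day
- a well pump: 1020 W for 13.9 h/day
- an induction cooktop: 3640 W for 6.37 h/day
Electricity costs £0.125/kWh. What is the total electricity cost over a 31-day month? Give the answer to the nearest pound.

£230

aquarium pump: 47.6 W × 14 h × 31 d = 20,658 Wh = 20.66 kWh
heat pump: 1520 W × 14 h × 31 d = 659,680 Wh = 659.7 kWh
well pump: 1020 W × 13.9 h × 31 d = 439,518 Wh = 439.5 kWh
induction cooktop: 3640 W × 6.37 h × 31 d = 718,791 Wh = 718.8 kWh
Total energy = 20.66 + 659.7 + 439.5 + 718.8 = 1,839 kWh
Cost = 1,839 kWh × £0.125 = £229.83 ≈ £230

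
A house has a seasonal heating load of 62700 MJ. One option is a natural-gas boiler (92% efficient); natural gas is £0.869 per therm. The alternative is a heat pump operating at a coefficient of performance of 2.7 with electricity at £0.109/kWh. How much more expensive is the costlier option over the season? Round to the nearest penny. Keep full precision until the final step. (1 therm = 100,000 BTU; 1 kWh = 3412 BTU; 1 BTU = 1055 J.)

£141.82

Heat load = 62700 MJ = 62,700,000,000 J / 1055 = 59,431,280 BTU
Gas: input = 59,431,280 / 0.920 = 64,599,217 BTU = 646 therm → 646 × £0.869 = £561.37
Heat pump: 59,431,280 BTU / 3412 = 17,420 kWh heat; / 2.7 = 6,451 kWh in → × £0.109 = £703.18
Difference = |£561.37 − £703.18| = £141.82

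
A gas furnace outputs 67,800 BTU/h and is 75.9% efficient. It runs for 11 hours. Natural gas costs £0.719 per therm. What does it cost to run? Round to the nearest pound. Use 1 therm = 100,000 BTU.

£7

Heat delivered = 67,800 BTU/h × 11 h = 745,800 BTU
Gas input = 745,800 / 0.759 = 982,609 BTU
= 982,609 / 100,000 = 9.826 therm
Cost = 9.826 × £0.719/therm = £7.06 ≈ £7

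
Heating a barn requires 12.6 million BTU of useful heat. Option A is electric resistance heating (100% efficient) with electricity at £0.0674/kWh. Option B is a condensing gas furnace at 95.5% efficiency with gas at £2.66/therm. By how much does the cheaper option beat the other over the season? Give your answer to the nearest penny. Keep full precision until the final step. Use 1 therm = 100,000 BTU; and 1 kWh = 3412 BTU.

Heat load = 12.6 × 10⁶ BTU = 12,600,000 BTU
Gas: input = 12,600,000 / 0.955 = 13,193,717 BTU = 131.9 therm → 131.9 × £2.66 = £350.95
Electric: 12,600,000 BTU / 3412 = 3,693 kWh → × £0.0674 = £248.90
Difference = |£350.95 − £248.90| = £102.05

£102.05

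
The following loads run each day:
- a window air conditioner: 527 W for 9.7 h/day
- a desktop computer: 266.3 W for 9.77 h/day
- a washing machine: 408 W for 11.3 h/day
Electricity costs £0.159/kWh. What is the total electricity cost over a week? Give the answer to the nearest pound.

£14

window air conditioner: 527 W × 9.7 h × 7 d = 35,783 Wh = 35.78 kWh
desktop computer: 266.3 W × 9.77 h × 7 d = 18,212 Wh = 18.21 kWh
washing machine: 408 W × 11.3 h × 7 d = 32,273 Wh = 32.27 kWh
Total energy = 35.78 + 18.21 + 32.27 = 86.27 kWh
Cost = 86.27 kWh × £0.159 = £13.72 ≈ £14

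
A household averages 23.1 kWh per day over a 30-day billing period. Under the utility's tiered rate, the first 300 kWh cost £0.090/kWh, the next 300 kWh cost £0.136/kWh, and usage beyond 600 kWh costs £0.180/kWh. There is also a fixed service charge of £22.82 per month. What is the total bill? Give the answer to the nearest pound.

Usage = 23.1 kWh/day × 30 days = 693 kWh
First 300 kWh × £0.090 = £27.00
Next 300 kWh × £0.136 = £40.80
Remaining 93 kWh × £0.180 = £16.74
Energy charge = £84.54; + service £22.82 = £107.36 ≈ £107

£107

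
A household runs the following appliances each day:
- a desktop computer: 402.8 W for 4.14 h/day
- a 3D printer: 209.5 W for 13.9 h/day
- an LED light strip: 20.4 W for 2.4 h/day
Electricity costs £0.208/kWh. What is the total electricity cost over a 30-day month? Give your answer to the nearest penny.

desktop computer: 402.8 W × 4.14 h × 30 d = 50,028 Wh = 50.03 kWh
3D printer: 209.5 W × 13.9 h × 30 d = 87,362 Wh = 87.36 kWh
LED light strip: 20.4 W × 2.4 h × 30 d = 1,469 Wh = 1.469 kWh
Total energy = 50.03 + 87.36 + 1.469 = 138.9 kWh
Cost = 138.9 kWh × £0.208 = £28.88

£28.88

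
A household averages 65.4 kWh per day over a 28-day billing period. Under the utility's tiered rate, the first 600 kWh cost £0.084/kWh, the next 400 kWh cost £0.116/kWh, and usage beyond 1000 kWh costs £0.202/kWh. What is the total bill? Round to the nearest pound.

Usage = 65.4 kWh/day × 28 days = 1831.2 kWh
First 600 kWh × £0.084 = £50.40
Next 400 kWh × £0.116 = £46.40
Remaining 831.2 kWh × £0.202 = £167.90
Total = £264.70 ≈ £265

£265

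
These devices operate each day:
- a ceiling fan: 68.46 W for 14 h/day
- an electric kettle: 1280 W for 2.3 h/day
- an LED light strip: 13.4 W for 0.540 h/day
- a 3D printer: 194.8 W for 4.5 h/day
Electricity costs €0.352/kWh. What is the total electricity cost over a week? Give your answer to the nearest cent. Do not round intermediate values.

ceiling fan: 68.46 W × 14 h × 7 d = 6,709 Wh = 6.709 kWh
electric kettle: 1280 W × 2.3 h × 7 d = 20,608 Wh = 20.61 kWh
LED light strip: 13.4 W × 0.540 h × 7 d = 51 Wh = 0.05065 kWh
3D printer: 194.8 W × 4.5 h × 7 d = 6,136 Wh = 6.136 kWh
Total energy = 6.709 + 20.61 + 0.05065 + 6.136 = 33.5 kWh
Cost = 33.5 kWh × €0.352 = €11.79

€11.79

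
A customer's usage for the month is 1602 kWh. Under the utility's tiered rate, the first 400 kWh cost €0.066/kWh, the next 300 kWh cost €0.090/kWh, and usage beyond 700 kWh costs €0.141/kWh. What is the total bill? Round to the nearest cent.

€180.58

First 400 kWh × €0.066 = €26.40
Next 300 kWh × €0.090 = €27.00
Remaining 902 kWh × €0.141 = €127.18
Total = €180.58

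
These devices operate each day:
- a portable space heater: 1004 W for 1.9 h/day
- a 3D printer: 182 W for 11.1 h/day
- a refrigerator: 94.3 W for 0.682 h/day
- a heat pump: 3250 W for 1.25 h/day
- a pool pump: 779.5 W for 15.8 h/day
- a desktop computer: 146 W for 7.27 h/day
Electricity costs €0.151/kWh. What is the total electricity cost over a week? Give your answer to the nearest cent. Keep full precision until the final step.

€22.65

portable space heater: 1004 W × 1.9 h × 7 d = 13,353 Wh = 13.35 kWh
3D printer: 182 W × 11.1 h × 7 d = 14,141 Wh = 14.14 kWh
refrigerator: 94.3 W × 0.682 h × 7 d = 450 Wh = 0.4502 kWh
heat pump: 3250 W × 1.25 h × 7 d = 28,438 Wh = 28.44 kWh
pool pump: 779.5 W × 15.8 h × 7 d = 86,213 Wh = 86.21 kWh
desktop computer: 146 W × 7.27 h × 7 d = 7,430 Wh = 7.43 kWh
Total energy = 13.35 + 14.14 + 0.4502 + 28.44 + 86.21 + 7.43 = 150 kWh
Cost = 150 kWh × €0.151 = €22.65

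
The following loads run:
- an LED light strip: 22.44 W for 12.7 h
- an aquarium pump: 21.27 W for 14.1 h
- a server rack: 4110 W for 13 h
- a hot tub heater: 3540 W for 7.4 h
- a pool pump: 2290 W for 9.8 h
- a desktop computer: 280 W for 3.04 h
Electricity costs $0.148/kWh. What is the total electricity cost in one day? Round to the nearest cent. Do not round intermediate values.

LED light strip: 22.44 W × 12.7 h = 285 Wh = 0.285 kWh
aquarium pump: 21.27 W × 14.1 h = 300 Wh = 0.2999 kWh
server rack: 4110 W × 13 h = 53,430 Wh = 53.43 kWh
hot tub heater: 3540 W × 7.4 h = 26,196 Wh = 26.2 kWh
pool pump: 2290 W × 9.8 h = 22,442 Wh = 22.44 kWh
desktop computer: 280 W × 3.04 h = 851 Wh = 0.8512 kWh
Total energy = 0.285 + 0.2999 + 53.43 + 26.2 + 22.44 + 0.8512 = 103.5 kWh
Cost = 103.5 kWh × $0.148 = $15.32

$15.32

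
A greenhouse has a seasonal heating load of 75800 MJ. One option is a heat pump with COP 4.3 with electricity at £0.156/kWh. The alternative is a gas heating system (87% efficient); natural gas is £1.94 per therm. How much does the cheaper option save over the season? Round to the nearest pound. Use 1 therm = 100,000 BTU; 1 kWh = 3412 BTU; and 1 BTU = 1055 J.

£838

Heat load = 75800 MJ = 75,800,000,000 J / 1055 = 71,848,341 BTU
Gas: input = 71,848,341 / 0.87 = 82,584,300 BTU = 825.8 therm → 825.8 × £1.94 = £1,602.14
Heat pump: 71,848,341 BTU / 3412 = 21,060 kWh heat; / 4.3 = 4,897 kWh in → × £0.156 = £763.95
Difference = |£1,602.14 − £763.95| = £838.19 ≈ £838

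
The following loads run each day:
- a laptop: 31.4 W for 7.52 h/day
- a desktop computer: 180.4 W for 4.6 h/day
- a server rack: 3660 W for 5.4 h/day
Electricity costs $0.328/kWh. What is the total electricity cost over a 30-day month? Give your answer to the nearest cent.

$204.97

laptop: 31.4 W × 7.52 h × 30 d = 7,084 Wh = 7.084 kWh
desktop computer: 180.4 W × 4.6 h × 30 d = 24,895 Wh = 24.9 kWh
server rack: 3660 W × 5.4 h × 30 d = 592,920 Wh = 592.9 kWh
Total energy = 7.084 + 24.9 + 592.9 = 624.9 kWh
Cost = 624.9 kWh × $0.328 = $204.97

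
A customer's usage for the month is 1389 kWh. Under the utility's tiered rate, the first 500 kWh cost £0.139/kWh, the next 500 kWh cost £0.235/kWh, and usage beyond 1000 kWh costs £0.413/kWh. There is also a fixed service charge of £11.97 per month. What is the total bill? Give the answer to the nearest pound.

£360

First 500 kWh × £0.139 = £69.50
Next 500 kWh × £0.235 = £117.50
Remaining 389 kWh × £0.413 = £160.66
Energy charge = £347.66; + service £11.97 = £359.63 ≈ £360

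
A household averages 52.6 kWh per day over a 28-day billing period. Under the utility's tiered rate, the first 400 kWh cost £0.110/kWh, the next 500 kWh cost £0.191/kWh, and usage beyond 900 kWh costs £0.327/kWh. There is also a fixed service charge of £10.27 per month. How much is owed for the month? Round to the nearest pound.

Usage = 52.6 kWh/day × 28 days = 1472.8 kWh
First 400 kWh × £0.110 = £44.00
Next 500 kWh × £0.191 = £95.50
Remaining 572.8 kWh × £0.327 = £187.31
Energy charge = £326.81; + service £10.27 = £337.08 ≈ £337

£337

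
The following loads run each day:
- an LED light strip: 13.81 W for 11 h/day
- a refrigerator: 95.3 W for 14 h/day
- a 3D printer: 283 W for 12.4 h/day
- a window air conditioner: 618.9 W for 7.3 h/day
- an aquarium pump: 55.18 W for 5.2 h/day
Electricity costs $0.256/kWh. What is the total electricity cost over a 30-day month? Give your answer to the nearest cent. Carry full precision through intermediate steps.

$75.27

LED light strip: 13.81 W × 11 h × 30 d = 4,557 Wh = 4.557 kWh
refrigerator: 95.3 W × 14 h × 30 d = 40,026 Wh = 40.03 kWh
3D printer: 283 W × 12.4 h × 30 d = 105,276 Wh = 105.3 kWh
window air conditioner: 618.9 W × 7.3 h × 30 d = 135,539 Wh = 135.5 kWh
aquarium pump: 55.18 W × 5.2 h × 30 d = 8,608 Wh = 8.608 kWh
Total energy = 4.557 + 40.03 + 105.3 + 135.5 + 8.608 = 294 kWh
Cost = 294 kWh × $0.256 = $75.27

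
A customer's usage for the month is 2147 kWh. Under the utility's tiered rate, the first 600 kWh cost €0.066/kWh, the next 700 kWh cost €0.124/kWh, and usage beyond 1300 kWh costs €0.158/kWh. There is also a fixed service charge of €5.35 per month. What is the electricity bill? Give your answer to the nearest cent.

First 600 kWh × €0.066 = €39.60
Next 700 kWh × €0.124 = €86.80
Remaining 847 kWh × €0.158 = €133.83
Energy charge = €260.23; + service €5.35 = €265.58

€265.58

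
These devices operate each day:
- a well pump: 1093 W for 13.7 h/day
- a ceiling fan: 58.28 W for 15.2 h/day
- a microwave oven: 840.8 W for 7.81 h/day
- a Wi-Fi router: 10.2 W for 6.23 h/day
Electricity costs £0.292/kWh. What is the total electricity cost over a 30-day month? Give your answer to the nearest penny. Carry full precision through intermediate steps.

well pump: 1093 W × 13.7 h × 30 d = 449,223 Wh = 449.2 kWh
ceiling fan: 58.28 W × 15.2 h × 30 d = 26,576 Wh = 26.58 kWh
microwave oven: 840.8 W × 7.81 h × 30 d = 196,999 Wh = 197 kWh
Wi-Fi router: 10.2 W × 6.23 h × 30 d = 1,906 Wh = 1.906 kWh
Total energy = 449.2 + 26.58 + 197 + 1.906 = 674.7 kWh
Cost = 674.7 kWh × £0.292 = £197.01

£197.01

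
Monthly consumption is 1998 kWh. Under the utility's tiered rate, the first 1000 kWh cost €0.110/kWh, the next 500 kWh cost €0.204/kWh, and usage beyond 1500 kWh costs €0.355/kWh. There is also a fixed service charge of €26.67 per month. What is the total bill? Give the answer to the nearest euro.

€415

First 1000 kWh × €0.110 = €110.00
Next 500 kWh × €0.204 = €102.00
Remaining 498 kWh × €0.355 = €176.79
Energy charge = €388.79; + service €26.67 = €415.46 ≈ €415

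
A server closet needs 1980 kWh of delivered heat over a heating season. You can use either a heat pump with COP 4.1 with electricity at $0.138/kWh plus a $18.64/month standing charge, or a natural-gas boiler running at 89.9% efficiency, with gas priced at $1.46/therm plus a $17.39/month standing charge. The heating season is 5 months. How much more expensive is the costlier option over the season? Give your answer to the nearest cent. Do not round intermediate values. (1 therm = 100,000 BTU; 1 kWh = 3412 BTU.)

Heat load = 1980 kWh × 3412 = 6,755,760 BTU
Gas: input = 6,755,760 / 0.899 = 7,514,750 BTU = 75.15 therm → 75.15 × $1.46 = $109.72; + 5 × $17.39 standing = $196.67
Heat pump: 6,755,760 BTU / 3412 = 1,980 kWh heat; / 4.1 = 482.9 kWh in → × $0.138 = $66.64; + 5 × $18.64 standing = $159.84
Difference = |$196.67 − $159.84| = $36.82

$36.82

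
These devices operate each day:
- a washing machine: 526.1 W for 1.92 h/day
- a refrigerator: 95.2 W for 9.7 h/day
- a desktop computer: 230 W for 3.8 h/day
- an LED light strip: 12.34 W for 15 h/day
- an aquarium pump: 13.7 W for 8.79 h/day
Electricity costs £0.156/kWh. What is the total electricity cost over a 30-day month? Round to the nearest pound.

washing machine: 526.1 W × 1.92 h × 30 d = 30,303 Wh = 30.3 kWh
refrigerator: 95.2 W × 9.7 h × 30 d = 27,703 Wh = 27.7 kWh
desktop computer: 230 W × 3.8 h × 30 d = 26,220 Wh = 26.22 kWh
LED light strip: 12.34 W × 15 h × 30 d = 5,553 Wh = 5.553 kWh
aquarium pump: 13.7 W × 8.79 h × 30 d = 3,613 Wh = 3.613 kWh
Total energy = 30.3 + 27.7 + 26.22 + 5.553 + 3.613 = 93.39 kWh
Cost = 93.39 kWh × £0.156 = £14.57 ≈ £15

£15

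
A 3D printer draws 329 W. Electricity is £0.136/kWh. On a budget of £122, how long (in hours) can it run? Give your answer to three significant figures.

Energy budget = £122 / £0.136 per kWh = 897.1 kWh = 897,059 Wh
Runtime = 897,059 Wh / 329 W = 2,727 h

2730 h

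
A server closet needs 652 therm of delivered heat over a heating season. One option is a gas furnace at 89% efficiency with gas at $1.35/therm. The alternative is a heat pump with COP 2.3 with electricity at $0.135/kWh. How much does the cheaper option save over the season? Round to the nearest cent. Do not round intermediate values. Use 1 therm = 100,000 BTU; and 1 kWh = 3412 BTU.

$132.63

Heat load = 652 therm × 100,000 = 65,200,000 BTU
Gas: input = 65,200,000 / 0.89 = 73,258,427 BTU = 732.6 therm → 732.6 × $1.35 = $988.99
Heat pump: 65,200,000 BTU / 3412 = 19,110 kWh heat; / 2.3 = 8,308 kWh in → × $0.135 = $1,121.62
Difference = |$988.99 − $1,121.62| = $132.63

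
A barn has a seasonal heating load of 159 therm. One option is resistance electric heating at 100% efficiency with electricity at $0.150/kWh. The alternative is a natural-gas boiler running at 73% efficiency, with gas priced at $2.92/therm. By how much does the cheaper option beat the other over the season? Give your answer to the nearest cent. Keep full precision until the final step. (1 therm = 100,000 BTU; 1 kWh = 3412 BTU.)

$63.00

Heat load = 159 therm × 100,000 = 15,900,000 BTU
Gas: input = 15,900,000 / 0.73 = 21,780,822 BTU = 217.8 therm → 217.8 × $2.92 = $636.00
Electric: 15,900,000 BTU / 3412 = 4,660 kWh → × $0.150 = $699.00
Difference = |$636.00 − $699.00| = $63.00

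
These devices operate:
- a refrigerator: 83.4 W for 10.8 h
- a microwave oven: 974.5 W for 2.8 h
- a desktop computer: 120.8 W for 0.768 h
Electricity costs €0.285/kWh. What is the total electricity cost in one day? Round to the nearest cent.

refrigerator: 83.4 W × 10.8 h = 901 Wh = 0.9007 kWh
microwave oven: 974.5 W × 2.8 h = 2,729 Wh = 2.729 kWh
desktop computer: 120.8 W × 0.768 h = 93 Wh = 0.09277 kWh
Total energy = 0.9007 + 2.729 + 0.09277 = 3.722 kWh
Cost = 3.722 kWh × €0.285 = €1.06

€1.06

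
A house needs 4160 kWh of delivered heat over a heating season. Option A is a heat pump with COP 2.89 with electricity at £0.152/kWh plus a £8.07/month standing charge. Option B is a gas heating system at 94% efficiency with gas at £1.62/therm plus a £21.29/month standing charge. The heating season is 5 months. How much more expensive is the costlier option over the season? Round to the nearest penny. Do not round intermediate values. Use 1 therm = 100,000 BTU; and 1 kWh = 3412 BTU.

£91.92

Heat load = 4160 kWh × 3412 = 14,193,920 BTU
Gas: input = 14,193,920 / 0.94 = 15,099,915 BTU = 151 therm → 151 × £1.62 = £244.62; + 5 × £21.29 standing = £351.07
Heat pump: 14,193,920 BTU / 3412 = 4,160 kWh heat; / 2.89 = 1,439 kWh in → × £0.152 = £218.80; + 5 × £8.07 standing = £259.15
Difference = |£351.07 − £259.15| = £91.92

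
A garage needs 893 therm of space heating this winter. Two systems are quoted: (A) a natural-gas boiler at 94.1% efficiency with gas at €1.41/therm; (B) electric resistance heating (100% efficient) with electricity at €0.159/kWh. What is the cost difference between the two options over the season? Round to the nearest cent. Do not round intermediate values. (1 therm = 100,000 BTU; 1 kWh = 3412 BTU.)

Heat load = 893 therm × 100,000 = 89,300,000 BTU
Gas: input = 89,300,000 / 0.941 = 94,899,044 BTU = 949 therm → 949 × €1.41 = €1,338.08
Electric: 89,300,000 BTU / 3412 = 26,170 kWh → × €0.159 = €4,161.40
Difference = |€1,338.08 − €4,161.40| = €2,823.32

€2823.32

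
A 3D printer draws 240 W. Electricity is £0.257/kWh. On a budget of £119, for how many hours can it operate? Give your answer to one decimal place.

Energy budget = £119 / £0.257 per kWh = 463 kWh = 463,035 Wh
Runtime = 463,035 Wh / 240 W = 1,929 h

1929.3 h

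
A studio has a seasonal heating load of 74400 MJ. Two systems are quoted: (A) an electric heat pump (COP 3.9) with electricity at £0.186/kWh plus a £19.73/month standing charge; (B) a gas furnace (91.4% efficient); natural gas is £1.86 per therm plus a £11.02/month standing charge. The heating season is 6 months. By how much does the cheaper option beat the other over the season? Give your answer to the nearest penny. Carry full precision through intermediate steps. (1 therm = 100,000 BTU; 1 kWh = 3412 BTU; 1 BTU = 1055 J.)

Heat load = 74400 MJ = 74,400,000,000 J / 1055 = 70,521,327 BTU
Gas: input = 70,521,327 / 0.914 = 77,156,813 BTU = 771.6 therm → 771.6 × £1.86 = £1,435.12; + 6 × £11.02 standing = £1,501.24
Heat pump: 70,521,327 BTU / 3412 = 20,670 kWh heat; / 3.9 = 5,300 kWh in → × £0.186 = £985.73; + 6 × £19.73 standing = £1,104.11
Difference = |£1,501.24 − £1,104.11| = £397.12

£397.12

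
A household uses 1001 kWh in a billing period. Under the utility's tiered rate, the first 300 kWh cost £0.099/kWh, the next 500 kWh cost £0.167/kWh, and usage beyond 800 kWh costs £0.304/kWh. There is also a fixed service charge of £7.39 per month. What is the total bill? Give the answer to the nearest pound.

First 300 kWh × £0.099 = £29.70
Next 500 kWh × £0.167 = £83.50
Remaining 201 kWh × £0.304 = £61.10
Energy charge = £174.30; + service £7.39 = £181.69 ≈ £182

£182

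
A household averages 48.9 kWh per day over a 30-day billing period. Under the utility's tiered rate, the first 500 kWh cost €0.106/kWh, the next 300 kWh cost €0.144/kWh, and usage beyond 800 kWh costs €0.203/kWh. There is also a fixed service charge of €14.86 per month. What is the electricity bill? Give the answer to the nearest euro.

€246

Usage = 48.9 kWh/day × 30 days = 1467 kWh
First 500 kWh × €0.106 = €53.00
Next 300 kWh × €0.144 = €43.20
Remaining 667 kWh × €0.203 = €135.40
Energy charge = €231.60; + service €14.86 = €246.46 ≈ €246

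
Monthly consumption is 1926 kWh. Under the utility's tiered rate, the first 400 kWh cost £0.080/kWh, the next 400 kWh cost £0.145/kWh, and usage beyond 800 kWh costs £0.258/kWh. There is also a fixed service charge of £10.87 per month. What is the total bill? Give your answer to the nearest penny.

£391.38

First 400 kWh × £0.080 = £32.00
Next 400 kWh × £0.145 = £58.00
Remaining 1126 kWh × £0.258 = £290.51
Energy charge = £380.51; + service £10.87 = £391.38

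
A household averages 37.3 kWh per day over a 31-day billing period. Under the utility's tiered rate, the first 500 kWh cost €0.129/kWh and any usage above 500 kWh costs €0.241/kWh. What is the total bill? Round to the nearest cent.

Usage = 37.3 kWh/day × 31 days = 1156.3 kWh
First 500 kWh × €0.129 = €64.50
Remaining 656.3 kWh × €0.241 = €158.17
Total = €222.67

€222.67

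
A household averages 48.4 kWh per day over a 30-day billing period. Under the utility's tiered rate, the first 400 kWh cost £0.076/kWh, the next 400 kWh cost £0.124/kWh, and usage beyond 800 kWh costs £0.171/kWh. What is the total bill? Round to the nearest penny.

£191.49

Usage = 48.4 kWh/day × 30 days = 1452 kWh
First 400 kWh × £0.076 = £30.40
Next 400 kWh × £0.124 = £49.60
Remaining 652 kWh × £0.171 = £111.49
Total = £191.49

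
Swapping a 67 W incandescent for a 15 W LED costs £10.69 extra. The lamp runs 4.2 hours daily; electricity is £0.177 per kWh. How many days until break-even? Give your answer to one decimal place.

Power saved = 67 − 15 = 52 W
Daily energy saved = 52 W × 4.2 h = 218.4 Wh = 0.2184 kWh
Daily savings = 0.2184 × £0.177 = £0.0387
Payback = £10.69 / £0.0387 per day = 276.5 days

276.5 days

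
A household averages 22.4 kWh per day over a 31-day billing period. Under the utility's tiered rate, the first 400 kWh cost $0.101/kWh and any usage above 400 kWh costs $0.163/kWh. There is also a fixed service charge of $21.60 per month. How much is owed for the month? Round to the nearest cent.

Usage = 22.4 kWh/day × 31 days = 694.4 kWh
First 400 kWh × $0.101 = $40.40
Remaining 294.4 kWh × $0.163 = $47.99
Energy charge = $88.39; + service $21.60 = $109.99

$109.99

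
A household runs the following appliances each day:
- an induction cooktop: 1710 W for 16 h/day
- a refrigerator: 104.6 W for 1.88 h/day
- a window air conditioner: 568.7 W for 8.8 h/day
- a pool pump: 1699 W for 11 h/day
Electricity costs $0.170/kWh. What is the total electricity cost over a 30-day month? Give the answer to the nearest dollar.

induction cooktop: 1710 W × 16 h × 30 d = 820,800 Wh = 820.8 kWh
refrigerator: 104.6 W × 1.88 h × 30 d = 5,899 Wh = 5.899 kWh
window air conditioner: 568.7 W × 8.8 h × 30 d = 150,137 Wh = 150.1 kWh
pool pump: 1699 W × 11 h × 30 d = 560,670 Wh = 560.7 kWh
Total energy = 820.8 + 5.899 + 150.1 + 560.7 = 1,538 kWh
Cost = 1,538 kWh × $0.170 = $261.38 ≈ $261

$261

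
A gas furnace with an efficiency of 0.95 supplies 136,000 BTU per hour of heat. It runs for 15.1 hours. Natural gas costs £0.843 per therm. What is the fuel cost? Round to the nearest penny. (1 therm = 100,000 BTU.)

Heat delivered = 136,000 BTU/h × 15.1 h = 2,053,600 BTU
Gas input = 2,053,600 / 0.95 = 2,161,684 BTU
= 2,161,684 / 100,000 = 21.62 therm
Cost = 21.62 × £0.843/therm = £18.22

£18.22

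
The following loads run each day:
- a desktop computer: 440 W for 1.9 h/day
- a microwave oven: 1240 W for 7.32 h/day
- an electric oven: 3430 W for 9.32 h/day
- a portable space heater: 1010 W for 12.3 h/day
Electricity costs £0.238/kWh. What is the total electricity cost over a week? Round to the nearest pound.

£90

desktop computer: 440 W × 1.9 h × 7 d = 5,852 Wh = 5.852 kWh
microwave oven: 1240 W × 7.32 h × 7 d = 63,538 Wh = 63.54 kWh
electric oven: 3430 W × 9.32 h × 7 d = 223,773 Wh = 223.8 kWh
portable space heater: 1010 W × 12.3 h × 7 d = 86,961 Wh = 86.96 kWh
Total energy = 5.852 + 63.54 + 223.8 + 86.96 = 380.1 kWh
Cost = 380.1 kWh × £0.238 = £90.47 ≈ £90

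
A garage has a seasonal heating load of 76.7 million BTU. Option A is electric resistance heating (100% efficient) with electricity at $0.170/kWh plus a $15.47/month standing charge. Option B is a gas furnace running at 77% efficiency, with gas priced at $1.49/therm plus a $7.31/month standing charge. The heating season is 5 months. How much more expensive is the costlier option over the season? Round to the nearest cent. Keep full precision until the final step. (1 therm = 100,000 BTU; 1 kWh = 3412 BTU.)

$2378.12

Heat load = 76.7 × 10⁶ BTU = 76,700,000 BTU
Gas: input = 76,700,000 / 0.77 = 99,610,390 BTU = 996.1 therm → 996.1 × $1.49 = $1,484.19; + 5 × $7.31 standing = $1,520.74
Electric: 76,700,000 BTU / 3412 = 22,480 kWh → × $0.170 = $3,821.51; + 5 × $15.47 standing = $3,898.86
Difference = |$1,520.74 − $3,898.86| = $2,378.12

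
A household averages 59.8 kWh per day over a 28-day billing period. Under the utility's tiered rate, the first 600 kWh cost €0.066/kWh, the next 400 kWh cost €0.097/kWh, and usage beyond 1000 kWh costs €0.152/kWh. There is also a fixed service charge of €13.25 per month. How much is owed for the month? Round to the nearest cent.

Usage = 59.8 kWh/day × 28 days = 1674.4 kWh
First 600 kWh × €0.066 = €39.60
Next 400 kWh × €0.097 = €38.80
Remaining 674.4 kWh × €0.152 = €102.51
Energy charge = €180.91; + service €13.25 = €194.16

€194.16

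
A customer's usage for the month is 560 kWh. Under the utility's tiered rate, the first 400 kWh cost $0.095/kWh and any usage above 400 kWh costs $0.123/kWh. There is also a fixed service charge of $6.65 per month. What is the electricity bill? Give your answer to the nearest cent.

$64.33

First 400 kWh × $0.095 = $38.00
Remaining 160 kWh × $0.123 = $19.68
Energy charge = $57.68; + service $6.65 = $64.33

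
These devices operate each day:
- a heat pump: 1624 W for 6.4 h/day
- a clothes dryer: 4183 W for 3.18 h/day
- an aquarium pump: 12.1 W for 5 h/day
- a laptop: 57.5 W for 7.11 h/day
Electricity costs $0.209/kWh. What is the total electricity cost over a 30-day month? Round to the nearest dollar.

$152

heat pump: 1624 W × 6.4 h × 30 d = 311,808 Wh = 311.8 kWh
clothes dryer: 4183 W × 3.18 h × 30 d = 399,058 Wh = 399.1 kWh
aquarium pump: 12.1 W × 5 h × 30 d = 1,815 Wh = 1.815 kWh
laptop: 57.5 W × 7.11 h × 30 d = 12,265 Wh = 12.26 kWh
Total energy = 311.8 + 399.1 + 1.815 + 12.26 = 724.9 kWh
Cost = 724.9 kWh × $0.209 = $151.51 ≈ $152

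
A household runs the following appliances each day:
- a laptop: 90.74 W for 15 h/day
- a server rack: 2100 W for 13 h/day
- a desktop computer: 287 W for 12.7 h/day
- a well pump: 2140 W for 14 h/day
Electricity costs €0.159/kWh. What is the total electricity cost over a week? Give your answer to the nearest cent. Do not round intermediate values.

laptop: 90.74 W × 15 h × 7 d = 9,528 Wh = 9.528 kWh
server rack: 2100 W × 13 h × 7 d = 191,100 Wh = 191.1 kWh
desktop computer: 287 W × 12.7 h × 7 d = 25,514 Wh = 25.51 kWh
well pump: 2140 W × 14 h × 7 d = 209,720 Wh = 209.7 kWh
Total energy = 9.528 + 191.1 + 25.51 + 209.7 = 435.9 kWh
Cost = 435.9 kWh × €0.159 = €69.30

€69.30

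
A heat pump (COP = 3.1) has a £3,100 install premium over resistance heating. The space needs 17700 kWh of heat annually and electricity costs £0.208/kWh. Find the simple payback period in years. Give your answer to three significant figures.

1.24 years

Resistance: 17700 kWh × £0.208 = £3,681.60/yr
Heat pump: 17700 / 3.1 = 5710 kWh in → × £0.208 = £1,187.61/yr
Annual savings = £2,493.99
Payback = £3,100 / £2,493.99 = 1.24 years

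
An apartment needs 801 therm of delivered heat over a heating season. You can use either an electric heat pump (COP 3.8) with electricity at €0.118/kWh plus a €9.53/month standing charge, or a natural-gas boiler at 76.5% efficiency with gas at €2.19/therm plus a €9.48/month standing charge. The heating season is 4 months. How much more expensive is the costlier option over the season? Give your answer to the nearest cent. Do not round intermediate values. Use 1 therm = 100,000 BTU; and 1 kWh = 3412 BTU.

Heat load = 801 therm × 100,000 = 80,100,000 BTU
Gas: input = 80,100,000 / 0.765 = 104,705,882 BTU = 1,047 therm → 1,047 × €2.19 = €2,293.06; + 4 × €9.48 standing = €2,330.98
Heat pump: 80,100,000 BTU / 3412 = 23,480 kWh heat; / 3.8 = 6,178 kWh in → × €0.118 = €728.99; + 4 × €9.53 standing = €767.11
Difference = |€2,330.98 − €767.11| = €1,563.87

€1563.87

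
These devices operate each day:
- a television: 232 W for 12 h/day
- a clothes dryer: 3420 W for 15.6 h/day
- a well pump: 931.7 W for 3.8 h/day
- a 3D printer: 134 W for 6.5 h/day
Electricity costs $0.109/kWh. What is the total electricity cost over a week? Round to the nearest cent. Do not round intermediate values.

$46.20

television: 232 W × 12 h × 7 d = 19,488 Wh = 19.49 kWh
clothes dryer: 3420 W × 15.6 h × 7 d = 373,464 Wh = 373.5 kWh
well pump: 931.7 W × 3.8 h × 7 d = 24,783 Wh = 24.78 kWh
3D printer: 134 W × 6.5 h × 7 d = 6,097 Wh = 6.097 kWh
Total energy = 19.49 + 373.5 + 24.78 + 6.097 = 423.8 kWh
Cost = 423.8 kWh × $0.109 = $46.20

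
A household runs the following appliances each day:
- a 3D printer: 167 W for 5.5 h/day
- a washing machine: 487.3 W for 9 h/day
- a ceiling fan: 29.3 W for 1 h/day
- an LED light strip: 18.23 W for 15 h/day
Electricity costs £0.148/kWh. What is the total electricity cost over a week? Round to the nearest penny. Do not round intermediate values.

3D printer: 167 W × 5.5 h × 7 d = 6,430 Wh = 6.429 kWh
washing machine: 487.3 W × 9 h × 7 d = 30,700 Wh = 30.7 kWh
ceiling fan: 29.3 W × 1 h × 7 d = 205 Wh = 0.2051 kWh
LED light strip: 18.23 W × 15 h × 7 d = 1,914 Wh = 1.914 kWh
Total energy = 6.429 + 30.7 + 0.2051 + 1.914 = 39.25 kWh
Cost = 39.25 kWh × £0.148 = £5.81

£5.81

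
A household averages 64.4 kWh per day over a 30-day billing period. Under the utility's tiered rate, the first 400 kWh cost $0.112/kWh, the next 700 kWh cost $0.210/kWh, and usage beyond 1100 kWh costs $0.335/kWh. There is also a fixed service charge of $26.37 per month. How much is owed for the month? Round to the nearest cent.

$496.89

Usage = 64.4 kWh/day × 30 days = 1932 kWh
First 400 kWh × $0.112 = $44.80
Next 700 kWh × $0.210 = $147.00
Remaining 832 kWh × $0.335 = $278.72
Energy charge = $470.52; + service $26.37 = $496.89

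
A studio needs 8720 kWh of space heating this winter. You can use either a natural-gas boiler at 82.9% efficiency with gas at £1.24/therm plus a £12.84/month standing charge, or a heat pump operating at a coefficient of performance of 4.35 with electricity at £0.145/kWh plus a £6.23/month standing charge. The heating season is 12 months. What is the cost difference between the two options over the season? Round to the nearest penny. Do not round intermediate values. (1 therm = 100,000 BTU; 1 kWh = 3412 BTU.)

Heat load = 8720 kWh × 3412 = 29,752,640 BTU
Gas: input = 29,752,640 / 0.829 = 35,889,795 BTU = 358.9 therm → 358.9 × £1.24 = £445.03; + 12 × £12.84 standing = £599.11
Heat pump: 29,752,640 BTU / 3412 = 8,720 kWh heat; / 4.35 = 2,005 kWh in → × £0.145 = £290.67; + 12 × £6.23 standing = £365.43
Difference = |£599.11 − £365.43| = £233.69

£233.69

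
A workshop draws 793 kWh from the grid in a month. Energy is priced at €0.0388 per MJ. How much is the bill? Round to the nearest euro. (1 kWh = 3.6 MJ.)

€111

793 kWh × (3.6 MJ/kWh) = 2,855 MJ
Cost = 2,855 MJ × €0.0388/MJ = €110.77 ≈ €111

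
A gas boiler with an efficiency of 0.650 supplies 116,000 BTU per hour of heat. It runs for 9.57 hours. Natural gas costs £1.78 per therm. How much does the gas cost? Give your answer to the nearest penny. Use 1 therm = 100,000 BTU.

£30.40

Heat delivered = 116,000 BTU/h × 9.57 h = 1,110,120 BTU
Gas input = 1,110,120 / 0.650 = 1,707,877 BTU
= 1,707,877 / 100,000 = 17.08 therm
Cost = 17.08 × £1.78/therm = £30.40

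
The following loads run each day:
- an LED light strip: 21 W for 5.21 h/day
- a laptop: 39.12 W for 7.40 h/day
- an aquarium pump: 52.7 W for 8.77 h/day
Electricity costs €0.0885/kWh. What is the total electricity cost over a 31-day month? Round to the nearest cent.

€2.36

LED light strip: 21 W × 5.21 h × 31 d = 3,392 Wh = 3.392 kWh
laptop: 39.12 W × 7.40 h × 31 d = 8,974 Wh = 8.974 kWh
aquarium pump: 52.7 W × 8.77 h × 31 d = 14,328 Wh = 14.33 kWh
Total energy = 3.392 + 8.974 + 14.33 = 26.69 kWh
Cost = 26.69 kWh × €0.0885 = €2.36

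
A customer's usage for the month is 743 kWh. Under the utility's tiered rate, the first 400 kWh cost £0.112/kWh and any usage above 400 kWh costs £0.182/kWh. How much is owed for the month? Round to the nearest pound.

First 400 kWh × £0.112 = £44.80
Remaining 343 kWh × £0.182 = £62.43
Total = £107.23 ≈ £107

£107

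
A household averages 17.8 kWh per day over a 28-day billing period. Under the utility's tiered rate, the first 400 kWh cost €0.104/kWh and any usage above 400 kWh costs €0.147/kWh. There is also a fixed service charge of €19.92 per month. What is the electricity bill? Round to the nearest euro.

Usage = 17.8 kWh/day × 28 days = 498.4 kWh
First 400 kWh × €0.104 = €41.60
Remaining 98.4 kWh × €0.147 = €14.46
Energy charge = €56.06; + service €19.92 = €75.98 ≈ €76

€76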